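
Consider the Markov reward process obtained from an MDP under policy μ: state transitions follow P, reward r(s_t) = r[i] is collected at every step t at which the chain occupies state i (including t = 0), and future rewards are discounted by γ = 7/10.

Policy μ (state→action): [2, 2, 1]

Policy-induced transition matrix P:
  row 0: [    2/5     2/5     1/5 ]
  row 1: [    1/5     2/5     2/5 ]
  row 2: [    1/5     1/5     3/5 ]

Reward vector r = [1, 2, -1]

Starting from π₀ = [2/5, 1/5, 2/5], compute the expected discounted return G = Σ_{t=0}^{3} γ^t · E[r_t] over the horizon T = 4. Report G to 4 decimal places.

t=0: π = [0.4000, 0.2000, 0.4000], E[r] = 0.4000, γ^t·E[r] = 0.400000, running G = 0.400000
t=1: π = [0.2800, 0.3200, 0.4000], E[r] = 0.5200, γ^t·E[r] = 0.364000, running G = 0.764000
t=2: π = [0.2560, 0.3200, 0.4240], E[r] = 0.4720, γ^t·E[r] = 0.231280, running G = 0.995280
t=3: π = [0.2512, 0.3152, 0.4336], E[r] = 0.4480, γ^t·E[r] = 0.153664, running G = 1.148944

G = 1.1489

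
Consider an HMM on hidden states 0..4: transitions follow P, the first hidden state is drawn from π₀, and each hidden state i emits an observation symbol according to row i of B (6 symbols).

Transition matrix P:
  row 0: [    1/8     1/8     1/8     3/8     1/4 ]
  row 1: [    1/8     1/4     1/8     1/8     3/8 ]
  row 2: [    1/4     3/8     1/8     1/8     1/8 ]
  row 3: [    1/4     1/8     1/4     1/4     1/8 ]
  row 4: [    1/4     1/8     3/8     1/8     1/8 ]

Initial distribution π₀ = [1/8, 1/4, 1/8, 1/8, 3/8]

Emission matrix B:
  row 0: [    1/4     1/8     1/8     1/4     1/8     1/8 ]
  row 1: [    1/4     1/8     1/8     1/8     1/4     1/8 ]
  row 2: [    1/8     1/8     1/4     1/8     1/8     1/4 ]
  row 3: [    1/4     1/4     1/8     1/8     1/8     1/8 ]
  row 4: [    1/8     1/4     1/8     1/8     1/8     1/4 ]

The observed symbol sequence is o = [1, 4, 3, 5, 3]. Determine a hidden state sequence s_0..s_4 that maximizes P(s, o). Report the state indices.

t=0: δ = [1.562e-02, 3.125e-02, 1.562e-02, 3.125e-02, 9.375e-02]  (obs o_0=1)
t=1: δ = [2.930e-03, 2.930e-03, 4.395e-03, 1.465e-03, 1.465e-03]  ψ = [4, 4, 4, 4, 1]  (obs o_1=4)
t=2: δ = [2.747e-04, 2.060e-04, 6.866e-05, 1.373e-04, 1.373e-04]  ψ = [2, 2, 2, 0, 1]  (obs o_2=3)
t=3: δ = [4.292e-06, 6.437e-06, 1.287e-05, 1.287e-05, 1.931e-05]  ψ = [0, 1, 4, 0, 1]  (obs o_3=5)
t=4: δ = [1.207e-06, 6.035e-07, 9.052e-07, 4.023e-07, 3.017e-07]  ψ = [4, 2, 4, 3, 1]  (obs o_4=3)
backtrack: best end state = 0; path = [4, 2, 1, 4, 0]

path = [4, 2, 1, 4, 0]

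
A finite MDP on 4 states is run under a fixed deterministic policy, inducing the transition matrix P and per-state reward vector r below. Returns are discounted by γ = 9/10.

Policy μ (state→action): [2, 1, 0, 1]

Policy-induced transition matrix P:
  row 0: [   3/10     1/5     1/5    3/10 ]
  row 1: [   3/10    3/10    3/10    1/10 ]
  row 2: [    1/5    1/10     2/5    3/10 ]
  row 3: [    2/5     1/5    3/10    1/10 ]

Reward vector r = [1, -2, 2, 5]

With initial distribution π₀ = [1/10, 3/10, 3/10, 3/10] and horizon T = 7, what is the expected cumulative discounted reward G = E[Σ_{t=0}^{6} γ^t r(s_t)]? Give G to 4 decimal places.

G = 8.2515

t=0: π = [0.1000, 0.3000, 0.3000, 0.3000], E[r] = 1.6000, γ^t·E[r] = 1.600000, running G = 1.600000
t=1: π = [0.3000, 0.2000, 0.3200, 0.1800], E[r] = 1.4400, γ^t·E[r] = 1.296000, running G = 2.896000
t=2: π = [0.2860, 0.1880, 0.3020, 0.2240], E[r] = 1.6340, γ^t·E[r] = 1.323540, running G = 4.219540
t=3: π = [0.2922, 0.1886, 0.3016, 0.2176], E[r] = 1.6062, γ^t·E[r] = 1.170920, running G = 5.390460
t=4: π = [0.2916, 0.1887, 0.3009, 0.2188], E[r] = 1.6099, γ^t·E[r] = 1.056242, running G = 6.446702
t=5: π = [0.2918, 0.1888, 0.3009, 0.2185], E[r] = 1.6086, γ^t·E[r] = 0.949885, running G = 7.396587
t=6: π = [0.2918, 0.1888, 0.3009, 0.2185], E[r] = 1.6087, γ^t·E[r] = 0.854948, running G = 8.251535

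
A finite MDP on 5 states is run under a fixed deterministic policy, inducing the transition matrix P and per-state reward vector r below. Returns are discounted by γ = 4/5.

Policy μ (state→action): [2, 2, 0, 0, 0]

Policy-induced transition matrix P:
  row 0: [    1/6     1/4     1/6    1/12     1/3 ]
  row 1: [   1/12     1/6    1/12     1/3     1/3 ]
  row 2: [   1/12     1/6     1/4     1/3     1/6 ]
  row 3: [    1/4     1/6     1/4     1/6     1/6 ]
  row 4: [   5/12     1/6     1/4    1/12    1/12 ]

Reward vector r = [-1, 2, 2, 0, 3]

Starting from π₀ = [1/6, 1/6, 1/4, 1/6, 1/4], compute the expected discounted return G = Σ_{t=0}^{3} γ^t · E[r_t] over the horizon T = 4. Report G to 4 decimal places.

G = 3.7514

t=0: π = [0.1667, 0.1667, 0.2500, 0.1667, 0.2500], E[r] = 1.4167, γ^t·E[r] = 1.416667, running G = 1.416667
t=1: π = [0.2083, 0.1806, 0.2083, 0.2014, 0.2014], E[r] = 1.1736, γ^t·E[r] = 0.938889, running G = 2.355556
t=2: π = [0.2014, 0.1840, 0.2025, 0.1973, 0.2147], E[r] = 1.2159, γ^t·E[r] = 0.778148, running G = 3.133704
t=3: π = [0.2046, 0.1834, 0.2025, 0.1964, 0.2130], E[r] = 1.2065, γ^t·E[r] = 0.617704, running G = 3.751407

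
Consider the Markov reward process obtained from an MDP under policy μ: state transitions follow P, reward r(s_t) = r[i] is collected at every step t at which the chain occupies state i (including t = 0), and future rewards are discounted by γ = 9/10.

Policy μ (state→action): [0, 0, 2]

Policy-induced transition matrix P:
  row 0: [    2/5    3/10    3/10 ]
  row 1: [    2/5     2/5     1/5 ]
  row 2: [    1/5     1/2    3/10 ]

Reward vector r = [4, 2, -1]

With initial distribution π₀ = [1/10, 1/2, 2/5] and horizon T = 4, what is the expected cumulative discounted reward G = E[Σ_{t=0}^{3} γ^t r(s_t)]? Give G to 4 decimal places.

G = 5.6596

t=0: π = [0.1000, 0.5000, 0.4000], E[r] = 1.0000, γ^t·E[r] = 1.000000, running G = 1.000000
t=1: π = [0.3200, 0.4300, 0.2500], E[r] = 1.8900, γ^t·E[r] = 1.701000, running G = 2.701000
t=2: π = [0.3500, 0.3930, 0.2570], E[r] = 1.9290, γ^t·E[r] = 1.562490, running G = 4.263490
t=3: π = [0.3486, 0.3907, 0.2607], E[r] = 1.9151, γ^t·E[r] = 1.396108, running G = 5.659598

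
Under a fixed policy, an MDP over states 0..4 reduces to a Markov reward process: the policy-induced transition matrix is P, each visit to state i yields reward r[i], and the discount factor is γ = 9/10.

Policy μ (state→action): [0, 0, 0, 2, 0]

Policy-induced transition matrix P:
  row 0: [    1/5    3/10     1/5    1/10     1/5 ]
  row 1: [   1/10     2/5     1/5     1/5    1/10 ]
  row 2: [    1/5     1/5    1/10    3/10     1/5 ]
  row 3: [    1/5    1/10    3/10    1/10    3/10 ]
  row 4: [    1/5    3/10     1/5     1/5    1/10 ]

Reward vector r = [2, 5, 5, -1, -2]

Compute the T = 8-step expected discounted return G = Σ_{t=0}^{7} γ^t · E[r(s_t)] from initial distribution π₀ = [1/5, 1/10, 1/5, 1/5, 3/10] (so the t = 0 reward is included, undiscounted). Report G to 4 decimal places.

G = 11.1685

t=0: π = [0.2000, 0.1000, 0.2000, 0.2000, 0.3000], E[r] = 1.1000, γ^t·E[r] = 1.100000, running G = 1.100000
t=1: π = [0.1900, 0.2500, 0.2000, 0.1800, 0.1800], E[r] = 2.0900, γ^t·E[r] = 1.881000, running G = 2.981000
t=2: π = [0.1750, 0.2690, 0.1980, 0.1830, 0.1750], E[r] = 2.1520, γ^t·E[r] = 1.743120, running G = 4.724120
t=3: π = [0.1731, 0.2705, 0.1985, 0.1840, 0.1739], E[r] = 2.1594, γ^t·E[r] = 1.574203, running G = 6.298323
t=4: π = [0.1730, 0.2704, 0.1986, 0.1841, 0.1740], E[r] = 2.1586, γ^t·E[r] = 1.416251, running G = 7.714573
t=5: π = [0.1730, 0.2704, 0.1986, 0.1841, 0.1740], E[r] = 2.1584, γ^t·E[r] = 1.274512, running G = 8.989086
t=6: π = [0.1730, 0.2704, 0.1986, 0.1841, 0.1740], E[r] = 2.1584, γ^t·E[r] = 1.147045, running G = 10.136131
t=7: π = [0.1730, 0.2704, 0.1986, 0.1841, 0.1740], E[r] = 2.1584, γ^t·E[r] = 1.032340, running G = 11.168471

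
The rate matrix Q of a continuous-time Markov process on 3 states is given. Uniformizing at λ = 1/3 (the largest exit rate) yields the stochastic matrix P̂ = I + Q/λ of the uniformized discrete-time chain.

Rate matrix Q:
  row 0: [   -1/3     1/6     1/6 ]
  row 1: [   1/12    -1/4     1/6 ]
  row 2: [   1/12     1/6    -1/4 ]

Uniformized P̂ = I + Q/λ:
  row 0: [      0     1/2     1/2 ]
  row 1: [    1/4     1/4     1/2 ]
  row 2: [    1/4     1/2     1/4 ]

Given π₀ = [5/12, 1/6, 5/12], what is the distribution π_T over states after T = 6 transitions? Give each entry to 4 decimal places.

π = [0.2001, 0.3999, 0.4000]

t=0: π = [0.4167, 0.1667, 0.4167]
t=1: π = [0.1458, 0.4583, 0.3958]
t=2: π = [0.2135, 0.3854, 0.4010]
t=3: π = [0.1966, 0.4036, 0.3997]
t=4: π = [0.2008, 0.3991, 0.4001]
t=5: π = [0.1998, 0.4002, 0.4000]
t=6: π = [0.2001, 0.3999, 0.4000]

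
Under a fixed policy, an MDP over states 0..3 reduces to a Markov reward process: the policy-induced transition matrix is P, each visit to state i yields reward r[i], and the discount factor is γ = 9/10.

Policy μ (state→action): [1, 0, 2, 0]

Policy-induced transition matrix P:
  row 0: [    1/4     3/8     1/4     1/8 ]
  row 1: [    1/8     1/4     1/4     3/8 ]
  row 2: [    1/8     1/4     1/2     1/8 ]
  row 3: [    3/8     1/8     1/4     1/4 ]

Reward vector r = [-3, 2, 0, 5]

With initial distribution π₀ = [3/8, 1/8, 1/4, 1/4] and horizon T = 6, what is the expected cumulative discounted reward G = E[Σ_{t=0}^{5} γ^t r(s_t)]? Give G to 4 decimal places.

G = 3.7524

t=0: π = [0.3750, 0.1250, 0.2500, 0.2500], E[r] = 0.3750, γ^t·E[r] = 0.375000, running G = 0.375000
t=1: π = [0.2344, 0.2656, 0.3125, 0.1875], E[r] = 0.7656, γ^t·E[r] = 0.689063, running G = 1.064063
t=2: π = [0.2012, 0.2559, 0.3281, 0.2148], E[r] = 0.9824, γ^t·E[r] = 0.795762, running G = 1.859824
t=3: π = [0.2039, 0.2483, 0.3320, 0.2158], E[r] = 0.9641, γ^t·E[r] = 0.702837, running G = 2.562661
t=4: π = [0.2044, 0.2485, 0.3330, 0.2141], E[r] = 0.9539, γ^t·E[r] = 0.625886, running G = 3.188547
t=5: π = [0.2041, 0.2488, 0.3333, 0.2139], E[r] = 0.9548, γ^t·E[r] = 0.563804, running G = 3.752351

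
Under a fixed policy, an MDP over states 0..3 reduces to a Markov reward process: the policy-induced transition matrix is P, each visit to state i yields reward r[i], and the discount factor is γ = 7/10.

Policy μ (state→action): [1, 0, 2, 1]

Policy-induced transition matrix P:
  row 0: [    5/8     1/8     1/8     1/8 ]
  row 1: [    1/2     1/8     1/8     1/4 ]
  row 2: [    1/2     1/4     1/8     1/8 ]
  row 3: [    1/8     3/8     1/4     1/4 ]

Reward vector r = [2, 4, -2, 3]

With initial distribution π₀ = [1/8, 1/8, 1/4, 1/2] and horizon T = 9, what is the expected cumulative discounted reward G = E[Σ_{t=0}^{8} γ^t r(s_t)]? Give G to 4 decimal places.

G = 6.1076

t=0: π = [0.1250, 0.1250, 0.2500, 0.5000], E[r] = 1.7500, γ^t·E[r] = 1.750000, running G = 1.750000
t=1: π = [0.3281, 0.2813, 0.1875, 0.2031], E[r] = 2.0156, γ^t·E[r] = 1.410938, running G = 3.160938
t=2: π = [0.4648, 0.1992, 0.1504, 0.1855], E[r] = 1.9824, γ^t·E[r] = 0.971387, running G = 4.132324
t=3: π = [0.4885, 0.1902, 0.1482, 0.1731], E[r] = 1.9607, γ^t·E[r] = 0.672518, running G = 4.804842
t=4: π = [0.4962, 0.1868, 0.1466, 0.1704], E[r] = 1.9575, γ^t·E[r] = 0.469986, running G = 5.274828
t=5: π = [0.4981, 0.1859, 0.1463, 0.1697], E[r] = 1.9563, γ^t·E[r] = 0.328797, running G = 5.603625
t=6: π = [0.4986, 0.1857, 0.1462, 0.1694], E[r] = 1.9560, γ^t·E[r] = 0.230124, running G = 5.833749
t=7: π = [0.4988, 0.1856, 0.1462, 0.1694], E[r] = 1.9559, γ^t·E[r] = 0.161080, running G = 5.994830
t=8: π = [0.4988, 0.1856, 0.1462, 0.1694], E[r] = 1.9559, γ^t·E[r] = 0.112755, running G = 6.107585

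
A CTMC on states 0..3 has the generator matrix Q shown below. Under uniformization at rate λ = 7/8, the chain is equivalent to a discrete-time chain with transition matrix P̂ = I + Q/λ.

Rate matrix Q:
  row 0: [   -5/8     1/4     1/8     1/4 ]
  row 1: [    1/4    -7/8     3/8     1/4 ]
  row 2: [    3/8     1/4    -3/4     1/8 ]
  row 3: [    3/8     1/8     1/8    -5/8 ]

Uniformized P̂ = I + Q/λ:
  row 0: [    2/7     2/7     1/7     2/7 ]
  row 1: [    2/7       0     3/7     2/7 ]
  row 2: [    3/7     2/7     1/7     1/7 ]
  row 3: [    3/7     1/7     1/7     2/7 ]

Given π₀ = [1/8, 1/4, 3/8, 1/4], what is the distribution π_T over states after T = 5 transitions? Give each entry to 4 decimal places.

π = [0.3507, 0.1935, 0.1983, 0.2575]

t=0: π = [0.1250, 0.2500, 0.3750, 0.2500]
t=1: π = [0.3750, 0.1786, 0.2143, 0.2321]
t=2: π = [0.3495, 0.2015, 0.1939, 0.2551]
t=3: π = [0.3499, 0.1917, 0.2004, 0.2580]
t=4: π = [0.3512, 0.1941, 0.1976, 0.2571]
t=5: π = [0.3507, 0.1935, 0.1983, 0.2575]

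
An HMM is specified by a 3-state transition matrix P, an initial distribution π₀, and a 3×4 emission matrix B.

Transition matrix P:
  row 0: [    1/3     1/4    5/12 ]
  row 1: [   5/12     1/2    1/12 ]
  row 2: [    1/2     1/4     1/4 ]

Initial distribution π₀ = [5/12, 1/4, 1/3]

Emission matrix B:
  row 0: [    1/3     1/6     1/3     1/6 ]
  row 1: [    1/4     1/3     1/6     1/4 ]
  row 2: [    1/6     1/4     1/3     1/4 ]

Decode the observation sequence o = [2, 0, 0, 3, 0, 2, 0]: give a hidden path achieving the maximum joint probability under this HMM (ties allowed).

t=0: δ = [1.389e-01, 4.167e-02, 1.111e-01]  (obs o_0=2)
t=1: δ = [1.852e-02, 8.681e-03, 9.645e-03]  ψ = [2, 0, 0]  (obs o_1=0)
t=2: δ = [2.058e-03, 1.157e-03, 1.286e-03]  ψ = [0, 0, 0]  (obs o_2=0)
t=3: δ = [1.143e-04, 1.447e-04, 2.143e-04]  ψ = [0, 1, 0]  (obs o_3=3)
t=4: δ = [3.572e-05, 1.808e-05, 8.931e-06]  ψ = [2, 1, 2]  (obs o_4=0)
t=5: δ = [3.969e-06, 1.507e-06, 4.961e-06]  ψ = [0, 1, 0]  (obs o_5=2)
t=6: δ = [8.269e-07, 3.101e-07, 2.756e-07]  ψ = [2, 2, 0]  (obs o_6=0)
backtrack: best end state = 0; path = [2, 0, 0, 2, 0, 2, 0]

path = [2, 0, 0, 2, 0, 2, 0]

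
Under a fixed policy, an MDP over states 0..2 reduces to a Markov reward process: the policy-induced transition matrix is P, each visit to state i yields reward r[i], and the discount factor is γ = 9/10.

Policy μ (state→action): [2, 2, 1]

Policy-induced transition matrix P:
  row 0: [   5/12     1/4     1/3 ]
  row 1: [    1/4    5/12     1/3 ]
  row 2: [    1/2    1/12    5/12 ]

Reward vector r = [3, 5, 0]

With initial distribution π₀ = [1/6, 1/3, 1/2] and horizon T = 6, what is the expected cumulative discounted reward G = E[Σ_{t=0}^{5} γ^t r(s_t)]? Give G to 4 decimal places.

G = 10.8303

t=0: π = [0.1667, 0.3333, 0.5000], E[r] = 2.1667, γ^t·E[r] = 2.166667, running G = 2.166667
t=1: π = [0.4028, 0.2222, 0.3750], E[r] = 2.3194, γ^t·E[r] = 2.087500, running G = 4.254167
t=2: π = [0.4109, 0.2245, 0.3646], E[r] = 2.3553, γ^t·E[r] = 1.907813, running G = 6.161979
t=3: π = [0.4096, 0.2267, 0.3637], E[r] = 2.3622, γ^t·E[r] = 1.722023, running G = 7.884003
t=4: π = [0.4092, 0.2272, 0.3636], E[r] = 2.3634, γ^t·E[r] = 1.550617, running G = 9.434620
t=5: π = [0.4091, 0.2273, 0.3636], E[r] = 2.3636, γ^t·E[r] = 1.395679, running G = 10.830299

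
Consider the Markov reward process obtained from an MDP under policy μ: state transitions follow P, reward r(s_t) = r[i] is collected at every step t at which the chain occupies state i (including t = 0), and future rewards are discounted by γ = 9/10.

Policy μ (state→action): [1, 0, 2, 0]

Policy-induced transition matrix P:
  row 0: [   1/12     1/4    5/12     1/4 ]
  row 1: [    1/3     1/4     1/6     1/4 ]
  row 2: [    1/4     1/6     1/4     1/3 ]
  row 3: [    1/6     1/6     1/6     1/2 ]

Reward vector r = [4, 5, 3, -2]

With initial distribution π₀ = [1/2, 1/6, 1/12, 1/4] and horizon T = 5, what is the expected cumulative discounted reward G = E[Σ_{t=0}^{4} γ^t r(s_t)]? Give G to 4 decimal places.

G = 8.3860

t=0: π = [0.5000, 0.1667, 0.0833, 0.2500], E[r] = 2.5833, γ^t·E[r] = 2.583333, running G = 2.583333
t=1: π = [0.1597, 0.2222, 0.2986, 0.3194], E[r] = 2.0069, γ^t·E[r] = 1.806250, running G = 4.389583
t=2: π = [0.2153, 0.1985, 0.2315, 0.3547], E[r] = 1.8385, γ^t·E[r] = 1.489219, running G = 5.878802
t=3: π = [0.2011, 0.2011, 0.2398, 0.3580], E[r] = 1.8135, γ^t·E[r] = 1.322051, running G = 7.200853
t=4: π = [0.2034, 0.2002, 0.2369, 0.3595], E[r] = 1.8064, γ^t·E[r] = 1.185187, running G = 8.386039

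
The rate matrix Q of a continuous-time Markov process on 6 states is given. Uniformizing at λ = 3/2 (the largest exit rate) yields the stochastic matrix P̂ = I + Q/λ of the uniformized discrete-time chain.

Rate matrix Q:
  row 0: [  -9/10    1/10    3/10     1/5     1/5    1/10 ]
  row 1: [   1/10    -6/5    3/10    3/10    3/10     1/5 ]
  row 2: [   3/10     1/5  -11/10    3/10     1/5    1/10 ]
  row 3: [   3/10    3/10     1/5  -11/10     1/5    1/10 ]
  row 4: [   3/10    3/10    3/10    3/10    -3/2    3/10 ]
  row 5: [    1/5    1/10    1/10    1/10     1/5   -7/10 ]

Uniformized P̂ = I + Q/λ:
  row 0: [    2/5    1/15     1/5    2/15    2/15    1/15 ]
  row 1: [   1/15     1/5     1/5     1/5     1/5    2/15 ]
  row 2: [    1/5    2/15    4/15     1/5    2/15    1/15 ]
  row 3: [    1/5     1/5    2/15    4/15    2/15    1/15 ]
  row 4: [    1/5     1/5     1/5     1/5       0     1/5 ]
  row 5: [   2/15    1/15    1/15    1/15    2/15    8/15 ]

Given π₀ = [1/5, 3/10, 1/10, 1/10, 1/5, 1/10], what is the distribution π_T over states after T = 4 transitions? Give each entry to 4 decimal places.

π = [0.2125, 0.1371, 0.1773, 0.1747, 0.1258, 0.1727]

t=0: π = [0.2000, 0.3000, 0.1000, 0.1000, 0.2000, 0.1000]
t=1: π = [0.1933, 0.1533, 0.1867, 0.1800, 0.1267, 0.1600]
t=2: π = [0.2076, 0.1404, 0.1791, 0.1778, 0.1267, 0.1684]
t=3: π = [0.2116, 0.1379, 0.1776, 0.1756, 0.1258, 0.1715]
t=4: π = [0.2125, 0.1371, 0.1773, 0.1747, 0.1258, 0.1727]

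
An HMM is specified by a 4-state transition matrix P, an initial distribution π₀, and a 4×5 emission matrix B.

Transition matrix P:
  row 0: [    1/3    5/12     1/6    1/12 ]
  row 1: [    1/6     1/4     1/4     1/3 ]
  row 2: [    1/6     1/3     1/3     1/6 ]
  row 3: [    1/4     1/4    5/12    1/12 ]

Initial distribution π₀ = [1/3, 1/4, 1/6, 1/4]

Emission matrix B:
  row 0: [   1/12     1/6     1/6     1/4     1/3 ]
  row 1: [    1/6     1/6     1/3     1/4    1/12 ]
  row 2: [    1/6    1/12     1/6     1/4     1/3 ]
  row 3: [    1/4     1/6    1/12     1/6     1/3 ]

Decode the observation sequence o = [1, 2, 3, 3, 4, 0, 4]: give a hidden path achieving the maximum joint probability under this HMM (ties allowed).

path = [0, 1, 2, 1, 3, 2, 2]

t=0: δ = [5.556e-02, 4.167e-02, 1.389e-02, 4.167e-02]  (obs o_0=1)
t=1: δ = [3.086e-03, 7.716e-03, 2.894e-03, 1.157e-03]  ψ = [0, 0, 3, 1]  (obs o_1=2)
t=2: δ = [3.215e-04, 4.823e-04, 4.823e-04, 4.287e-04]  ψ = [1, 1, 1, 1]  (obs o_2=3)
t=3: δ = [2.679e-05, 4.019e-05, 4.465e-05, 2.679e-05]  ψ = [0, 2, 3, 1]  (obs o_3=3)
t=4: δ = [2.977e-06, 1.240e-06, 4.961e-06, 4.465e-06]  ψ = [0, 2, 2, 1]  (obs o_4=4)
t=5: δ = [9.303e-08, 2.756e-07, 3.101e-07, 2.067e-07]  ψ = [3, 2, 3, 2]  (obs o_5=0)
t=6: δ = [1.723e-08, 8.614e-09, 3.445e-08, 3.063e-08]  ψ = [2, 2, 2, 1]  (obs o_6=4)
backtrack: best end state = 2; path = [0, 1, 2, 1, 3, 2, 2]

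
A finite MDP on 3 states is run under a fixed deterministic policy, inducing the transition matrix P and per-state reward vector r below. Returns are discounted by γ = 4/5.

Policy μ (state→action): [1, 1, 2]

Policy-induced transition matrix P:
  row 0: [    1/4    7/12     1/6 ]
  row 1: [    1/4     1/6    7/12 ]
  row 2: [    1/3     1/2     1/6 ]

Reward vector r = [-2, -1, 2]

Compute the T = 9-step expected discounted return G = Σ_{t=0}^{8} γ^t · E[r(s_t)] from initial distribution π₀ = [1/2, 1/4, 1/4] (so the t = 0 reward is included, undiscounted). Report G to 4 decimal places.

t=0: π = [0.5000, 0.2500, 0.2500], E[r] = -0.7500, γ^t·E[r] = -0.750000, running G = -0.750000
t=1: π = [0.2708, 0.4583, 0.2708], E[r] = -0.4583, γ^t·E[r] = -0.366667, running G = -1.116667
t=2: π = [0.2726, 0.3698, 0.3576], E[r] = -0.1997, γ^t·E[r] = -0.127778, running G = -1.244444
t=3: π = [0.2798, 0.3995, 0.3207], E[r] = -0.3176, γ^t·E[r] = -0.162593, running G = -1.407037
t=4: π = [0.2767, 0.3902, 0.3331], E[r] = -0.2774, γ^t·E[r] = -0.113630, running G = -1.520667
t=5: π = [0.2778, 0.3930, 0.3292], E[r] = -0.2901, γ^t·E[r] = -0.095044, running G = -1.615710
t=6: π = [0.2774, 0.3921, 0.3304], E[r] = -0.2862, γ^t·E[r] = -0.075020, running G = -1.690731
t=7: π = [0.2775, 0.3924, 0.3301], E[r] = -0.2874, γ^t·E[r] = -0.060262, running G = -1.750993
t=8: π = [0.2775, 0.3923, 0.3302], E[r] = -0.2870, γ^t·E[r] = -0.048150, running G = -1.799144

G = -1.7991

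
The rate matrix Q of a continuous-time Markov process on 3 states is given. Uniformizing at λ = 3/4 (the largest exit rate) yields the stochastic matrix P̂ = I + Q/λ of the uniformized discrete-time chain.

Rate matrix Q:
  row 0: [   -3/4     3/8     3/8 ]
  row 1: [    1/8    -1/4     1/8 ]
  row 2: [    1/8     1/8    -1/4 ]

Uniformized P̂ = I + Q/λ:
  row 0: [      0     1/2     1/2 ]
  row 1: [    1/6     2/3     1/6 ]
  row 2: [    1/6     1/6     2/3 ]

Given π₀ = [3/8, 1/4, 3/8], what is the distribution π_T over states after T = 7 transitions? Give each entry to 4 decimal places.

π = [0.1429, 0.4281, 0.4291]

t=0: π = [0.3750, 0.2500, 0.3750]
t=1: π = [0.1042, 0.4167, 0.4792]
t=2: π = [0.1493, 0.4097, 0.4410]
t=3: π = [0.1418, 0.4213, 0.4369]
t=4: π = [0.1430, 0.4246, 0.4324]
t=5: π = [0.1428, 0.4266, 0.4305]
t=6: π = [0.1429, 0.4276, 0.4295]
t=7: π = [0.1429, 0.4281, 0.4291]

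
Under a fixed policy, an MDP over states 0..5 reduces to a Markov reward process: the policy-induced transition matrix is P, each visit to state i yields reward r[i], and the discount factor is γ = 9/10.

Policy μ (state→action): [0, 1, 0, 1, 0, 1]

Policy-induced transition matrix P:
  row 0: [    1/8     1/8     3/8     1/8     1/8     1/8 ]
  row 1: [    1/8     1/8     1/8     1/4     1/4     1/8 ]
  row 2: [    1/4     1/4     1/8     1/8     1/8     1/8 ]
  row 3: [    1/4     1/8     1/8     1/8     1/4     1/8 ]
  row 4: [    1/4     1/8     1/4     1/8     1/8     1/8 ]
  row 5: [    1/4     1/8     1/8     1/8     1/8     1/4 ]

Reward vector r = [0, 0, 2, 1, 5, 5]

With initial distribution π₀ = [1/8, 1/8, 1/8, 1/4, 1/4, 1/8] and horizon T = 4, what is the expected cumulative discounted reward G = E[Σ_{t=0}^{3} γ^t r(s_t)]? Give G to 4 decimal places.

t=0: π = [0.1250, 0.1250, 0.1250, 0.2500, 0.2500, 0.1250], E[r] = 2.3750, γ^t·E[r] = 2.375000, running G = 2.375000
t=1: π = [0.2188, 0.1406, 0.1875, 0.1406, 0.1719, 0.1406], E[r] = 2.0781, γ^t·E[r] = 1.870313, running G = 4.245313
t=2: π = [0.2051, 0.1484, 0.2012, 0.1426, 0.1602, 0.1426], E[r] = 2.0586, γ^t·E[r] = 1.667461, running G = 5.912773
t=3: π = [0.2058, 0.1501, 0.1963, 0.1436, 0.1614, 0.1428], E[r] = 2.0571, γ^t·E[r] = 1.499647, running G = 7.412420

G = 7.4124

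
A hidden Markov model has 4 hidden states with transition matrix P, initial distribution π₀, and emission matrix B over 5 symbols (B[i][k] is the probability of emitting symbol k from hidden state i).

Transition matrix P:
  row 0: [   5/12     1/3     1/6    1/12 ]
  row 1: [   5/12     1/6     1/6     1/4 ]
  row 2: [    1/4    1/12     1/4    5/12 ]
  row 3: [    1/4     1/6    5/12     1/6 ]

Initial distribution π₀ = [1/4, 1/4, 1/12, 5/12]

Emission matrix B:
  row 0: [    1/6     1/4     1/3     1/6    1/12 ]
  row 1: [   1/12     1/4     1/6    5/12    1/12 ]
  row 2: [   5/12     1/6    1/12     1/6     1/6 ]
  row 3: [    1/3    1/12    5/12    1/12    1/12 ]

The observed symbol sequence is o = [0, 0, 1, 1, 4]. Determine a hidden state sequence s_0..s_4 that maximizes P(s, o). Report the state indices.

t=0: δ = [4.167e-02, 2.083e-02, 3.472e-02, 1.389e-01]  (obs o_0=0)
t=1: δ = [5.787e-03, 1.929e-03, 2.411e-02, 7.716e-03]  ψ = [3, 3, 3, 3]  (obs o_1=0)
t=2: δ = [1.507e-03, 5.023e-04, 1.005e-03, 8.372e-04]  ψ = [2, 2, 2, 2]  (obs o_2=1)
t=3: δ = [1.570e-04, 1.256e-04, 5.814e-05, 3.489e-05]  ψ = [0, 0, 3, 2]  (obs o_3=1)
t=4: δ = [5.451e-06, 4.361e-06, 4.361e-06, 2.616e-06]  ψ = [0, 0, 0, 1]  (obs o_4=4)
backtrack: best end state = 0; path = [3, 2, 0, 0, 0]

path = [3, 2, 0, 0, 0]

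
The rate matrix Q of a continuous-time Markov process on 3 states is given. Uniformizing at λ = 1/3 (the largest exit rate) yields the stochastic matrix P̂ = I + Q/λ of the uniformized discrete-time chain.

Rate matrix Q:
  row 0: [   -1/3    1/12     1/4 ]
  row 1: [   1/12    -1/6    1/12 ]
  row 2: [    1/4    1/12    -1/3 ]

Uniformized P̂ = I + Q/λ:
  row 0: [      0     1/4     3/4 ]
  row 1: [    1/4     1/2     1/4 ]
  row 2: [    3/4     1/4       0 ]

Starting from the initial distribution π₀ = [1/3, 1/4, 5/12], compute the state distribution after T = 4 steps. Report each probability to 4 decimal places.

t=0: π = [0.3333, 0.2500, 0.4167]
t=1: π = [0.3750, 0.3125, 0.3125]
t=2: π = [0.3125, 0.3281, 0.3594]
t=3: π = [0.3516, 0.3320, 0.3164]
t=4: π = [0.3203, 0.3330, 0.3467]

π = [0.3203, 0.3330, 0.3467]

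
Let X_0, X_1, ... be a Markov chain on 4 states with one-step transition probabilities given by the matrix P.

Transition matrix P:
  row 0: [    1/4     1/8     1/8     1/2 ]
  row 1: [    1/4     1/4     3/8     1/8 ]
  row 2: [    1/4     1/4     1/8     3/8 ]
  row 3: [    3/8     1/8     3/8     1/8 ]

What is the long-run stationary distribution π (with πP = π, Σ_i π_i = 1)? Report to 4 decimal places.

Balance equations π_j = Σ_i π_i·P[i][j]:
  π_0 = 1/4·π_0 + 1/4·π_1 + 1/4·π_2 + 3/8·π_3
  π_1 = 1/8·π_0 + 1/4·π_1 + 1/4·π_2 + 1/8·π_3
  π_2 = 1/8·π_0 + 3/8·π_1 + 1/8·π_2 + 3/8·π_3
  normalize: π_0 + π_1 + π_2 + π_3 = 1
Solving the linear system gives exactly π = [88/307, 109/614, 149/614, 90/307].

π = [0.2866, 0.1775, 0.2427, 0.2932]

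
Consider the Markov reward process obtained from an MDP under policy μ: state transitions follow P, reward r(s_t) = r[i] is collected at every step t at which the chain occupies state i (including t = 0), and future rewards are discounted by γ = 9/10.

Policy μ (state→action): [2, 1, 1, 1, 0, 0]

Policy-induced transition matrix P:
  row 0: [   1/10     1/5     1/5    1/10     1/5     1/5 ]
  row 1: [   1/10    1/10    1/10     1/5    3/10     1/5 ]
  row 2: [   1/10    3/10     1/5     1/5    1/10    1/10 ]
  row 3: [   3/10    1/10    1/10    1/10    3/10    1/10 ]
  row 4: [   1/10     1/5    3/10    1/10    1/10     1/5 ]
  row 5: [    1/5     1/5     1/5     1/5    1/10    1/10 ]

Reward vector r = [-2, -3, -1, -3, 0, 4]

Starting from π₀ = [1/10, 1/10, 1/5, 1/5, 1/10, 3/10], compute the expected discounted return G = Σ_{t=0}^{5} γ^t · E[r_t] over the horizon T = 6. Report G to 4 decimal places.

t=0: π = [0.1000, 0.1000, 0.2000, 0.2000, 0.1000, 0.3000], E[r] = -0.1000, γ^t·E[r] = -0.100000, running G = -0.100000
t=1: π = [0.1700, 0.1900, 0.1800, 0.1600, 0.1700, 0.1300], E[r] = -1.0500, γ^t·E[r] = -0.945000, running G = -1.045000
t=2: π = [0.1450, 0.1830, 0.1820, 0.1500, 0.1870, 0.1530], E[r] = -0.8590, γ^t·E[r] = -0.695790, running G = -1.740790
t=3: π = [0.1453, 0.1849, 0.1854, 0.1518, 0.1811, 0.1515], E[r] = -0.8801, γ^t·E[r] = -0.641593, running G = -2.382383
t=4: π = [0.1455, 0.1849, 0.1844, 0.1522, 0.1819, 0.1511], E[r] = -0.8821, γ^t·E[r] = -0.578739, running G = -2.961122
t=5: π = [0.1455, 0.1847, 0.1845, 0.1520, 0.1820, 0.1512], E[r] = -0.8810, γ^t·E[r] = -0.520239, running G = -3.481361

G = -3.4814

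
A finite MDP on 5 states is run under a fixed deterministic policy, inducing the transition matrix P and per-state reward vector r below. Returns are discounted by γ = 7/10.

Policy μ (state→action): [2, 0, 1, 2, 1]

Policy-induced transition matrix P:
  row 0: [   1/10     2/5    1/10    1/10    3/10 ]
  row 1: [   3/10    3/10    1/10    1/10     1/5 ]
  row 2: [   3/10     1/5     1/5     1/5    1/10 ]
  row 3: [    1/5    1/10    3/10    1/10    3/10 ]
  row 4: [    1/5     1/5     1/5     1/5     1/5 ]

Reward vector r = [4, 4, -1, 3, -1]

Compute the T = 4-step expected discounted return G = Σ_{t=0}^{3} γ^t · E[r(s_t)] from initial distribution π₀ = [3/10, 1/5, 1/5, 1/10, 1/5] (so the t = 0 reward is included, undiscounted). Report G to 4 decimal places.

t=0: π = [0.3000, 0.2000, 0.2000, 0.1000, 0.2000], E[r] = 1.9000, γ^t·E[r] = 1.900000, running G = 1.900000
t=1: π = [0.2100, 0.2700, 0.1600, 0.1400, 0.2200], E[r] = 1.9600, γ^t·E[r] = 1.372000, running G = 3.272000
t=2: π = [0.2220, 0.2550, 0.1660, 0.1380, 0.2190], E[r] = 1.9370, γ^t·E[r] = 0.949130, running G = 4.221130
t=3: π = [0.2199, 0.2561, 0.1661, 0.1385, 0.2194], E[r] = 1.9340, γ^t·E[r] = 0.663362, running G = 4.884492

G = 4.8845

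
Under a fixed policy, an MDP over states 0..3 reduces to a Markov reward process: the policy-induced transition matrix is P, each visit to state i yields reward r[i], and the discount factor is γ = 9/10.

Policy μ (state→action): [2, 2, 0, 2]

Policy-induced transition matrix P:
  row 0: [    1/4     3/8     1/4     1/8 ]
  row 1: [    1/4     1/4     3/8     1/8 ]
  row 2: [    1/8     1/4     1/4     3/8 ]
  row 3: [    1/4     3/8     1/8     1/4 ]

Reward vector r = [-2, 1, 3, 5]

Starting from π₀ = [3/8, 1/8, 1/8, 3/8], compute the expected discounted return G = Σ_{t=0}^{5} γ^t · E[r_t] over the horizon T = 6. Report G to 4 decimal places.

t=0: π = [0.3750, 0.1250, 0.1250, 0.3750], E[r] = 1.6250, γ^t·E[r] = 1.625000, running G = 1.625000
t=1: π = [0.2344, 0.3438, 0.2188, 0.2031], E[r] = 1.5469, γ^t·E[r] = 1.392188, running G = 3.017188
t=2: π = [0.2227, 0.3047, 0.2676, 0.2051], E[r] = 1.6875, γ^t·E[r] = 1.366875, running G = 4.384063
t=3: π = [0.2166, 0.3035, 0.2625, 0.2175], E[r] = 1.7454, γ^t·E[r] = 1.272368, running G = 5.656431
t=4: π = [0.2172, 0.3043, 0.2607, 0.2178], E[r] = 1.7411, γ^t·E[r] = 1.142348, running G = 6.798779
t=5: π = [0.2174, 0.3044, 0.2608, 0.2174], E[r] = 1.7390, γ^t·E[r] = 1.026884, running G = 7.825663

G = 7.8257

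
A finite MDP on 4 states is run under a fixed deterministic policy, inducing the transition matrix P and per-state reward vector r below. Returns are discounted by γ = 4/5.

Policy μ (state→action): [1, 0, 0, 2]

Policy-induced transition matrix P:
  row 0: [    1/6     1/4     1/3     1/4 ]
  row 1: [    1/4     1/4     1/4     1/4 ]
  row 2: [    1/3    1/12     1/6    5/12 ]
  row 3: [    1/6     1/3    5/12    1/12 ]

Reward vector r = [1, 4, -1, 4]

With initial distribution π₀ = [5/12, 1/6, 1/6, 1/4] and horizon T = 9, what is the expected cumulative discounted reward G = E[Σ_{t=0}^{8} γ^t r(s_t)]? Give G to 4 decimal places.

G = 8.0806

t=0: π = [0.4167, 0.1667, 0.1667, 0.2500], E[r] = 1.9167, γ^t·E[r] = 1.916667, running G = 1.916667
t=1: π = [0.2083, 0.2431, 0.3125, 0.2361], E[r] = 1.8125, γ^t·E[r] = 1.450000, running G = 3.366667
t=2: π = [0.2390, 0.2176, 0.2807, 0.2627], E[r] = 1.8796, γ^t·E[r] = 1.202963, running G = 4.569630
t=3: π = [0.2316, 0.2251, 0.2903, 0.2530], E[r] = 1.8537, γ^t·E[r] = 0.949086, running G = 5.518716
t=4: π = [0.2338, 0.2227, 0.2873, 0.2562], E[r] = 1.8622, γ^t·E[r] = 0.762762, running G = 6.281478
t=5: π = [0.2331, 0.2235, 0.2882, 0.2552], E[r] = 1.8594, γ^t·E[r] = 0.609304, running G = 6.890782
t=6: π = [0.2333, 0.2232, 0.2879, 0.2555], E[r] = 1.8603, γ^t·E[r] = 0.487677, running G = 7.378459
t=7: π = [0.2333, 0.2233, 0.2880, 0.2554], E[r] = 1.8601, γ^t·E[r] = 0.390081, running G = 7.768540
t=8: π = [0.2333, 0.2233, 0.2880, 0.2554], E[r] = 1.8601, γ^t·E[r] = 0.312080, running G = 8.080620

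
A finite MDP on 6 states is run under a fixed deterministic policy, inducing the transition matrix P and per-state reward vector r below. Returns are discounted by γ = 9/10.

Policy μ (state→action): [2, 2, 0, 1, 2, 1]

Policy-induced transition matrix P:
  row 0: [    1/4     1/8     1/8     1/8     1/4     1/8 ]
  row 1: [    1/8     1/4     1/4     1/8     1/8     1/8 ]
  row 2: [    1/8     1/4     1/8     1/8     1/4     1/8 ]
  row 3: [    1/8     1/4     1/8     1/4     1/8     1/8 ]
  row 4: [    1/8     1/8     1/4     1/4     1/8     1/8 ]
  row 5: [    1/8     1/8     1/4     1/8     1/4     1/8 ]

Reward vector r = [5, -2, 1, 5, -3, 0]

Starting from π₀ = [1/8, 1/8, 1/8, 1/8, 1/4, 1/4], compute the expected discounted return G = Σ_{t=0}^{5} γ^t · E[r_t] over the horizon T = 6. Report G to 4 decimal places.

t=0: π = [0.1250, 0.1250, 0.1250, 0.1250, 0.2500, 0.2500], E[r] = 0.3750, γ^t·E[r] = 0.375000, running G = 0.375000
t=1: π = [0.1406, 0.1719, 0.2031, 0.1719, 0.1875, 0.1250], E[r] = 0.8594, γ^t·E[r] = 0.773438, running G = 1.148438
t=2: π = [0.1426, 0.1934, 0.1855, 0.1699, 0.1836, 0.1250], E[r] = 0.8105, γ^t·E[r] = 0.656543, running G = 1.804980
t=3: π = [0.1428, 0.1936, 0.1877, 0.1692, 0.1816, 0.1250], E[r] = 0.8157, γ^t·E[r] = 0.594626, running G = 2.399607
t=4: π = [0.1429, 0.1938, 0.1875, 0.1689, 0.1819, 0.1250], E[r] = 0.8126, γ^t·E[r] = 0.533141, running G = 2.932748
t=5: π = [0.1429, 0.1938, 0.1876, 0.1688, 0.1819, 0.1250], E[r] = 0.8128, γ^t·E[r] = 0.479956, running G = 3.412704

G = 3.4127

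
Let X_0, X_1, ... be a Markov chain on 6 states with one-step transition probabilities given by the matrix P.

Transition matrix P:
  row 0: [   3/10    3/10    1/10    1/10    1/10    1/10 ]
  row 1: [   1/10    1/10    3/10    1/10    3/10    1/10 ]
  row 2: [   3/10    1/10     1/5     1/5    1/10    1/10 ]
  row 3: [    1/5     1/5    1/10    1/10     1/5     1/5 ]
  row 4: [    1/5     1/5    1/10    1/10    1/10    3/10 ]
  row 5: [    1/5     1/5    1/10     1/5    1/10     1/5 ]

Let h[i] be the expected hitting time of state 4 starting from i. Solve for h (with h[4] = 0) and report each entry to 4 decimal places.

First-step conditioning: h[4] = 0; for i ≠ 4, h[i] = 1 + Σ_k P[i][k]·h[k].
  h[0] = 1 + 3/10·h[0] + 3/10·h[1] + 1/10·h[2] + 1/10·h[3] + 1/10·h[5]
  h[1] = 1 + 1/10·h[0] + 1/10·h[1] + 3/10·h[2] + 1/10·h[3] + 1/10·h[5]
  h[2] = 1 + 3/10·h[0] + 1/10·h[1] + 1/5·h[2] + 1/5·h[3] + 1/10·h[5]
  h[3] = 1 + 1/5·h[0] + 1/5·h[1] + 1/10·h[2] + 1/10·h[3] + 1/5·h[5]
  h[5] = 1 + 1/5·h[0] + 1/5·h[1] + 1/10·h[2] + 1/5·h[3] + 1/5·h[5]
Solving the 5×5 linear system over states ≠ 4 gives exactly h = [2497/383, 2092/383, 2564/383, 2290/383, 0, 2519/383] (h[4] = 0 is the target).

h = [6.5196, 5.4621, 6.6945, 5.9791, 0.0000, 6.5770]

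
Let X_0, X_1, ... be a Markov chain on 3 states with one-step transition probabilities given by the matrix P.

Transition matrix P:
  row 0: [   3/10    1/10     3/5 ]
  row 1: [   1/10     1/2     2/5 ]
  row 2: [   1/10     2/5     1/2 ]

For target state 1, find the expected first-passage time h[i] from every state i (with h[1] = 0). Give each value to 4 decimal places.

First-step conditioning: h[1] = 0; for i ≠ 1, h[i] = 1 + Σ_k P[i][k]·h[k].
  h[0] = 1 + 3/10·h[0] + 3/5·h[2]
  h[2] = 1 + 1/10·h[0] + 1/2·h[2]
Solving the 2×2 linear system over states ≠ 1 gives exactly h = [110/29, 0, 80/29] (h[1] = 0 is the target).

h = [3.7931, 0.0000, 2.7586]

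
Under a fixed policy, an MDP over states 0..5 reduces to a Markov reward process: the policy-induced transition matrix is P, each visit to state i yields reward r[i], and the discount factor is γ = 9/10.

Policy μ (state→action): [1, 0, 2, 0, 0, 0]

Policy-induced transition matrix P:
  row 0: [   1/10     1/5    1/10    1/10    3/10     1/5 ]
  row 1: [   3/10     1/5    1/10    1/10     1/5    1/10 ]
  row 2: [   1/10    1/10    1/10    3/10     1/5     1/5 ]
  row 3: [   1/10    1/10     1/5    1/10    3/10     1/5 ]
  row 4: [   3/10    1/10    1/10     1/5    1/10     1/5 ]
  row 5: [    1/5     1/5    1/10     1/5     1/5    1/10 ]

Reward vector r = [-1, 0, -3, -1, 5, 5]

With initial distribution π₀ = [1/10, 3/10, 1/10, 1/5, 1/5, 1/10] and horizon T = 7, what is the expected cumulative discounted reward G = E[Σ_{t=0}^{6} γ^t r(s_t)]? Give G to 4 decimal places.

t=0: π = [0.1000, 0.3000, 0.1000, 0.2000, 0.2000, 0.1000], E[r] = 0.9000, γ^t·E[r] = 0.900000, running G = 0.900000
t=1: π = [0.2100, 0.1500, 0.1200, 0.1500, 0.2100, 0.1600], E[r] = 1.1300, γ^t·E[r] = 1.017000, running G = 1.917000
t=2: π = [0.1880, 0.1520, 0.1150, 0.1610, 0.2150, 0.1690], E[r] = 1.2260, γ^t·E[r] = 0.993060, running G = 2.910060
t=3: π = [0.1903, 0.1509, 0.1161, 0.1614, 0.2134, 0.1679], E[r] = 1.2065, γ^t·E[r] = 0.879539, running G = 3.789599
t=4: π = [0.1897, 0.1509, 0.1161, 0.1614, 0.2138, 0.1681], E[r] = 1.2103, γ^t·E[r] = 0.794098, running G = 4.583696
t=5: π = [0.1898, 0.1509, 0.1161, 0.1614, 0.2137, 0.1681], E[r] = 1.2095, γ^t·E[r] = 0.714187, running G = 5.297883
t=6: π = [0.1897, 0.1509, 0.1161, 0.1614, 0.2137, 0.1681], E[r] = 1.2097, γ^t·E[r] = 0.642878, running G = 5.940761

G = 5.9408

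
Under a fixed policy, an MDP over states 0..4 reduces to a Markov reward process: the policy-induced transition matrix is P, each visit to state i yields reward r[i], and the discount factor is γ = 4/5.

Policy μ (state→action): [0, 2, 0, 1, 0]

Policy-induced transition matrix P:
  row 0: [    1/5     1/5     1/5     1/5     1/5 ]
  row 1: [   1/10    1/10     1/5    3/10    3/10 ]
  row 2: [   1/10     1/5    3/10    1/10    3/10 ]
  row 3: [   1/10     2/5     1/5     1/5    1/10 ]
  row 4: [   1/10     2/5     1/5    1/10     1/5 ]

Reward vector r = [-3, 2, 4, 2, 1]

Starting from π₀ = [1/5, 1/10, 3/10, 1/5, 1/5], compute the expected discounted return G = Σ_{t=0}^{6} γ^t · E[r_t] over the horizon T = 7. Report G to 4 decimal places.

G = 6.2770

t=0: π = [0.2000, 0.1000, 0.3000, 0.2000, 0.2000], E[r] = 1.4000, γ^t·E[r] = 1.400000, running G = 1.400000
t=1: π = [0.1200, 0.2700, 0.2300, 0.1600, 0.2200], E[r] = 1.6400, γ^t·E[r] = 1.312000, running G = 2.712000
t=2: π = [0.1120, 0.2490, 0.2230, 0.1820, 0.2340], E[r] = 1.6520, γ^t·E[r] = 1.057280, running G = 3.769280
t=3: π = [0.1112, 0.2583, 0.2223, 0.1792, 0.2290], E[r] = 1.6596, γ^t·E[r] = 0.849715, running G = 4.618995
t=4: π = [0.1111, 0.2558, 0.2222, 0.1807, 0.2301], E[r] = 1.6587, γ^t·E[r] = 0.679412, running G = 5.298407
t=5: π = [0.1111, 0.2566, 0.2222, 0.1803, 0.2297], E[r] = 1.6592, γ^t·E[r] = 0.543671, running G = 5.842078
t=6: π = [0.1111, 0.2564, 0.2222, 0.1805, 0.2298], E[r] = 1.6590, γ^t·E[r] = 0.434908, running G = 6.276986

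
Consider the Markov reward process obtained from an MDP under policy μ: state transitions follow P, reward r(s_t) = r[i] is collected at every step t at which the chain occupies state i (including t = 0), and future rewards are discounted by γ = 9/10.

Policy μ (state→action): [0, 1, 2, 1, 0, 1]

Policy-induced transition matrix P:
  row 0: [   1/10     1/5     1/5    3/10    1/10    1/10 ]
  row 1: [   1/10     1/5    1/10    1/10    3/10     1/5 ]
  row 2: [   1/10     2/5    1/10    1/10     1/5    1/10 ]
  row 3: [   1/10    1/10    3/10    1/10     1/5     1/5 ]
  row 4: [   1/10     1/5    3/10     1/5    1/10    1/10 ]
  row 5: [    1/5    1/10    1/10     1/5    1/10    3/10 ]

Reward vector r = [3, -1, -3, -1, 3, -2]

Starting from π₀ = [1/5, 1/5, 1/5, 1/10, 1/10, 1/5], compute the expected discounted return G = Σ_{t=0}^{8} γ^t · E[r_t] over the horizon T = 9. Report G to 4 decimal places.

G = -2.2287

t=0: π = [0.2000, 0.2000, 0.2000, 0.1000, 0.1000, 0.2000], E[r] = -0.4000, γ^t·E[r] = -0.400000, running G = -0.400000
t=1: π = [0.1200, 0.2100, 0.1600, 0.1700, 0.1700, 0.1700], E[r] = -0.3300, γ^t·E[r] = -0.297000, running G = -0.697000
t=2: π = [0.1170, 0.1980, 0.1800, 0.1580, 0.1750, 0.1720], E[r] = -0.3640, γ^t·E[r] = -0.294840, running G = -0.991840
t=3: π = [0.1172, 0.2030, 0.1783, 0.1581, 0.1734, 0.1700], E[r] = -0.3642, γ^t·E[r] = -0.265502, running G = -1.257342
t=4: π = [0.1170, 0.2029, 0.1780, 0.1578, 0.1742, 0.1701], E[r] = -0.3612, γ^t·E[r] = -0.236977, running G = -1.494319
t=5: π = [0.1170, 0.2028, 0.1781, 0.1578, 0.1742, 0.1701], E[r] = -0.3616, γ^t·E[r] = -0.213550, running G = -1.707869
t=6: π = [0.1170, 0.2028, 0.1781, 0.1578, 0.1742, 0.1701], E[r] = -0.3616, γ^t·E[r] = -0.192178, running G = -1.900047
t=7: π = [0.1170, 0.2028, 0.1781, 0.1578, 0.1742, 0.1701], E[r] = -0.3616, γ^t·E[r] = -0.172958, running G = -2.073004
t=8: π = [0.1170, 0.2028, 0.1781, 0.1578, 0.1742, 0.1701], E[r] = -0.3616, γ^t·E[r] = -0.155662, running G = -2.228666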